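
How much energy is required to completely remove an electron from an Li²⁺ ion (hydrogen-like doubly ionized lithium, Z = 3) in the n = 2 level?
30.613 eV

The ionization energy is the energy needed to remove the electron completely (n → ∞).

For a hydrogen-like ion with Z = 3, E_n = -13.6057 Z² / n² eV.

At n = 2: E_2 = -13.6057 × 3² / 2² = -30.612825 eV
At n = ∞: E_∞ = 0 eV

Ionization energy = E_∞ - E_2 = 0 - (-30.612825) = 30.612825 eV
Ionization energy ≈ 30.613 eV

This is also called the binding energy of the electron in state n = 2.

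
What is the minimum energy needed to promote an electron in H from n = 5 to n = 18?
0.5022 eV

The energy levels of a hydrogen-like atom are E_n = -13.6057 eV / n².

Energy at n = 5: E_5 = -13.6057 / 5² = -0.5442280 eV
Energy at n = 18: E_18 = -13.6057 / 18² = -0.0419929 eV

The excitation energy is the difference:
ΔE = E_18 - E_5
ΔE = -0.0419929 - (-0.5442280)
ΔE = 0.5022 eV

Since this is positive, energy must be absorbed (photon absorption).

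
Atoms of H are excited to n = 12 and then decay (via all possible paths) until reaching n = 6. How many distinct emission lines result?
21

The electron can occupy levels n = 6, 7, ..., 12 during de-excitation — that is m = 12 - 6 + 1 = 7 distinct levels.

The number of distinct spectral lines equals the number of ways to choose 2 of these m levels (each pair gives one possible emission transition):

Number of lines = m(m-1)/2 = 7×6/2 = 21

These correspond to all possible transitions between the 7 levels:
12 → 11, 12 → 10, 12 → 9, 12 → 8, 12 → 7, 12 → 6, 11 → 10, 11 → 9...

Each transition produces a photon with a unique energy (and thus wavelength). This count does not depend on Z.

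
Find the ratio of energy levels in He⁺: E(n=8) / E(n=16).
4.000000

Using E_n = -13.6057 Z² / n² eV with Z = 2:

E_8 = -13.6057 × 2² / 8² = -54.4228 / 64 = -0.850356250000 eV
E_16 = -13.6057 × 2² / 16² = -54.4228 / 256 = -0.212589062500 eV

The ratio is:
E_8/E_16 = (-0.850356250000) / (-0.212589062500)
E_8/E_16 = (-54.4228/64) / (-54.4228/256)
E_8/E_16 = 256/64
E_8/E_16 = 4.000000
(Note: the Z² factors cancel in the ratio.)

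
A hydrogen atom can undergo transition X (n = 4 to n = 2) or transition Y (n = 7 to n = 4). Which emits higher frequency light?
4 → 2

Calculate the energy for each transition:

Transition 4 → 2:
ΔE₁ = |E_2 - E_4| = |-13.6057/2² - (-13.6057/4²)|
ΔE₁ = |-3.40142500 - (-0.85035625)| = 2.55107 eV

Transition 7 → 4:
ΔE₂ = |E_4 - E_7| = |-13.6057/4² - (-13.6057/7²)|
ΔE₂ = |-0.85035625 - (-0.27766735)| = 0.57269 eV

Since 2.55107 eV > 0.57269 eV, the transition 4 → 2 emits the more energetic photon.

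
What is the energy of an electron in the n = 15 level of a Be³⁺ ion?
-0.968 eV

For hydrogen-like ions, the energy levels scale with Z²:
E_n = -13.6057 Z² / n² eV

For Be³⁺ (Z = 4) at n = 15:
E_15 = -13.6057 × 4² / 15²
E_15 = -13.6057 × 16 / 225
E_15 = -217.6912 / 225
E_15 = -0.968 eV

The energy is 16 times more negative than hydrogen at the same n due to the stronger nuclear charge.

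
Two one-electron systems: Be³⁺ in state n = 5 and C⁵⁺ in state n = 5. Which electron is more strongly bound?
C⁵⁺ at n = 5 (E = -19.59 eV)

Using E_n = -13.6057 Z² / n² eV:

Be³⁺ (Z = 4) at n = 5:
E = -13.6057 × 4² / 5² = -13.6057 × 16 / 25 = -8.70765 eV

C⁵⁺ (Z = 6) at n = 5:
E = -13.6057 × 6² / 5² = -13.6057 × 36 / 25 = -19.59221 eV

Since -19.59221 eV < -8.70765 eV,
C⁵⁺ at n = 5 is more tightly bound (requires more energy to ionize).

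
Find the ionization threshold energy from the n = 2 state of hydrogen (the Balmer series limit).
3.401425 eV

The series limit corresponds to the transition from n = ∞ to n = 2.
This is the highest energy (shortest wavelength) transition in the Balmer series.

E_∞ = 0 eV
E_2 = -13.6057 / 2² = -3.401425 eV

Energy at series limit:
ΔE = E_∞ - E_2 = 0 - (-3.401425) = 3.401425 eV

This energy equals the ionization energy from the n = 2 state of hydrogen.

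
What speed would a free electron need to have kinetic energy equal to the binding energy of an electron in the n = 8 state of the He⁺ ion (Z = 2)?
5.469e+05 m/s (or 0.18% of c)

The binding energy at n = 8 for He⁺ is:
E_8 = -13.6057 × 2²/8² = -0.8503563 eV
|E_8| = 0.8503563 eV

Convert to Joules:
KE = 0.8503563 eV × (1.602177 × 10⁻¹⁹ J/eV) = 1.36242e-19 J

Using KE = ½mv²:
v = √(2·KE/m_e)
v = √(2 × 1.36242e-19 J / 9.10938 × 10⁻³¹ kg)
v = 5.469e+05 m/s

This is approximately 0.18% the speed of light.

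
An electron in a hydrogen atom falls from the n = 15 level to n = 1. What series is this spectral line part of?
Lyman series

The spectral series in hydrogen are named based on the final (lower) energy level:
- Lyman series: n_final = 1 (ultraviolet)
- Balmer series: n_final = 2 (visible/near-UV)
- Paschen series: n_final = 3 (infrared)
- Brackett series: n_final = 4 (infrared)
- Pfund series: n_final = 5 (far infrared)

Since this transition ends at n = 1, it belongs to the Lyman series.

For reference, this 15 → 1 line has photon energy
ΔE = 13.6057 eV × (1/1² - 1/15²) = 13.545230 eV,
corresponding to wavelength λ = hc/ΔE = 1239.84 eV·nm / 13.545230 eV = 91.5333 nm in the ultraviolet region.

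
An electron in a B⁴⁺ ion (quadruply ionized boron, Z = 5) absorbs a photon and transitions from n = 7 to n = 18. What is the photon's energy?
5.892 eV

The energy levels of a hydrogen-like atom are E_n = -13.6057 Z² eV / n².

Energy at n = 7: E_7 = -13.6057 × 5² / 7² = -6.941684 eV
Energy at n = 18: E_18 = -13.6057 × 5² / 18² = -1.049823 eV

The excitation energy is the difference:
ΔE = E_18 - E_7
ΔE = -1.049823 - (-6.941684)
ΔE = 5.892 eV

Since this is positive, energy must be absorbed (photon absorption).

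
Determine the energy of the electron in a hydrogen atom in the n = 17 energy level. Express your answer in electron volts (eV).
-0.04708 eV

The energy levels of a hydrogen-like atom are given by:
E_n = -13.6057 eV / n²

For n = 17:
E_17 = -13.6057 eV / 17²
E_17 = -13.6057 eV / 289
E_17 = -0.04708 eV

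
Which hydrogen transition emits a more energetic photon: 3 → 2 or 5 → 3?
3 → 2

Calculate the energy for each transition:

Transition 3 → 2:
ΔE₁ = |E_2 - E_3| = |-13.6057/2² - (-13.6057/3²)|
ΔE₁ = |-3.4014250000 - (-1.5117444444)| = 1.8896806 eV

Transition 5 → 3:
ΔE₂ = |E_3 - E_5| = |-13.6057/3² - (-13.6057/5²)|
ΔE₂ = |-1.5117444444 - (-0.5442280000)| = 0.9675164 eV

Since 1.8896806 eV > 0.9675164 eV, the transition 3 → 2 emits the more energetic photon.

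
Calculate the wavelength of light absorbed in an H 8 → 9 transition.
27788.226 nm

First, find the transition energy using E_n = -13.6057 / n² eV:
E_8 = -13.6057 / 8² = -0.21258906250 eV
E_9 = -13.6057 / 9² = -0.16797160494 eV

Photon energy: |ΔE| = |E_9 - E_8| = 0.04461745756 eV

Convert to wavelength using E = hc/λ with hc = 1239.84 eV·nm:
λ = hc/E = 1239.84 eV·nm / 0.04461745756 eV
λ = 27788.226 nm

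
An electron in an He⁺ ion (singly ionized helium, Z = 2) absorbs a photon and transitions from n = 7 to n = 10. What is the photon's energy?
0.57 eV

The energy levels of a hydrogen-like atom are E_n = -13.6057 Z² eV / n².

Energy at n = 7: E_7 = -13.6057 × 2² / 7² = -1.11067 eV
Energy at n = 10: E_10 = -13.6057 × 2² / 10² = -0.54423 eV

The excitation energy is the difference:
ΔE = E_10 - E_7
ΔE = -0.54423 - (-1.11067)
ΔE = 0.57 eV

Since this is positive, energy must be absorbed (photon absorption).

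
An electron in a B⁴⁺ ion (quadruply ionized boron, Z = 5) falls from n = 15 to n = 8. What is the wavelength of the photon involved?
326.018 nm

First, find the transition energy using E_n = -13.6057 Z² / n² eV:
E_15 = -13.6057 × 5² / 15² = -1.5117444 eV
E_8 = -13.6057 × 5² / 8² = -5.3147266 eV

Photon energy: |ΔE| = |E_8 - E_15| = 3.8029822 eV

Convert to wavelength using E = hc/λ with hc = 1239.84 eV·nm:
λ = hc/E = 1239.84 eV·nm / 3.8029822 eV
λ = 326.018 nm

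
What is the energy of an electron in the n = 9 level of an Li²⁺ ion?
-1.511744 eV

For hydrogen-like ions, the energy levels scale with Z²:
E_n = -13.6057 Z² / n² eV

For Li²⁺ (Z = 3) at n = 9:
E_9 = -13.6057 × 3² / 9²
E_9 = -13.6057 × 9 / 81
E_9 = -122.4513 / 81
E_9 = -1.511744 eV

The energy is 9 times more negative than hydrogen at the same n due to the stronger nuclear charge.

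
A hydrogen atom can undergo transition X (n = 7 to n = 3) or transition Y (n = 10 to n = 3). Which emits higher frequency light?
10 → 3

Calculate the energy for each transition:

Transition 7 → 3:
ΔE₁ = |E_3 - E_7| = |-13.6057/3² - (-13.6057/7²)|
ΔE₁ = |-1.5117444444 - (-0.2776673469)| = 1.2340771 eV

Transition 10 → 3:
ΔE₂ = |E_3 - E_10| = |-13.6057/3² - (-13.6057/10²)|
ΔE₂ = |-1.5117444444 - (-0.1360570000)| = 1.3756874 eV

Since 1.3756874 eV > 1.2340771 eV, the transition 10 → 3 emits the more energetic photon.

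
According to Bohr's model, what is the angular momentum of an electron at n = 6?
6.327e-34 J·s (or 6ℏ)

In the Bohr model, angular momentum is quantized:
L = nℏ

where ℏ = h/(2π) = 1.05457e-34 J·s

For n = 6:
L = 6 × 1.05457e-34 J·s
L = 6.327e-34 J·s

This can also be written as L = 6ℏ.
The angular momentum is an integer multiple of the reduced Planck constant.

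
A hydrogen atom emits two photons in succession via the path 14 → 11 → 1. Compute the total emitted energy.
13.5363 eV

The energy levels of hydrogen are E_n = -13.6057 / n² eV.

First transition (14 → 11):
ΔE₁ = |E_11 - E_14|
ΔE₁ = |-0.1124438017 - (-0.0694168367)| = 0.0430270 eV

Second transition (11 → 1):
ΔE₂ = |E_1 - E_11|
ΔE₂ = |-13.6057000000 - (-0.1124438017)| = 13.4932562 eV

Total energy released:
E_total = ΔE₁ + ΔE₂ = 0.0430270 + 13.4932562 = 13.5363 eV

Note: This equals the direct transition 14 → 1: 13.5363 eV ✓
Energy is conserved regardless of the path taken.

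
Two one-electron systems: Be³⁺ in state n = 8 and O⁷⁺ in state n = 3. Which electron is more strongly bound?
O⁷⁺ at n = 3 (E = -96.75 eV)

Using E_n = -13.6057 Z² / n² eV:

Be³⁺ (Z = 4) at n = 8:
E = -13.6057 × 4² / 8² = -13.6057 × 16 / 64 = -3.40143 eV

O⁷⁺ (Z = 8) at n = 3:
E = -13.6057 × 8² / 3² = -13.6057 × 64 / 9 = -96.75164 eV

Since -96.75164 eV < -3.40143 eV,
O⁷⁺ at n = 3 is more tightly bound (requires more energy to ionize).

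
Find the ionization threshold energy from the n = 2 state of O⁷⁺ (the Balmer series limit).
217.691 eV

The series limit corresponds to the transition from n = ∞ to n = 2.
This is the highest energy (shortest wavelength) transition in the Balmer series.

E_∞ = 0 eV
E_2 = -13.6057 × 8² / 2² = -217.691 eV

Energy at series limit:
ΔE = E_∞ - E_2 = 0 - (-217.691) = 217.691 eV

This energy equals the ionization energy from the n = 2 state of O⁷⁺.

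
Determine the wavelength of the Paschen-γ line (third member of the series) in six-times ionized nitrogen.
22.316697 nm

The lines of a series are numbered from the longest wavelength (smallest ΔE) outward; the third line is the transition from n = n_f + 3 to n_f.
The Paschen series has all transitions ending at n_f = 3.

For N⁶⁺ (Z = 7), the third line (γ-line) is the jump from n = 6 to n = 3:
E_6 = -13.6057 × 7² / 6² = -18.51886944 eV
E_3 = -13.6057 × 7² / 3² = -74.07547778 eV
ΔE = E_6 - E_3 = 55.55660834 eV

λ = hc/E = 1239.84 eV·nm / 55.55660834 eV
λ = 22.316697 nm

This is the γ-line of the Paschen series in N⁶⁺.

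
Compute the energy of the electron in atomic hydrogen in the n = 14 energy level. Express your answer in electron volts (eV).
-0.069 eV

The energy levels of a hydrogen-like atom are given by:
E_n = -13.6057 eV / n²

For n = 14:
E_14 = -13.6057 eV / 14²
E_14 = -13.6057 eV / 196
E_14 = -0.069 eV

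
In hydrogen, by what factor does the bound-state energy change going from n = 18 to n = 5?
12.96000

Using E_n = -13.6057 Z² / n² eV with Z = 1:

E_5 = -13.6057 / 5² = -13.6057 / 25 = -0.54422800000 eV
E_18 = -13.6057 / 18² = -13.6057 / 324 = -0.04199290123 eV

The ratio is:
E_5/E_18 = (-0.54422800000) / (-0.04199290123)
E_5/E_18 = (-13.6057/25) / (-13.6057/324)
E_5/E_18 = 324/25
E_5/E_18 = 12.96000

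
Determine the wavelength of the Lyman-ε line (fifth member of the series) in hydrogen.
93.730128 nm

The lines of a series are numbered from the longest wavelength (smallest ΔE) outward; the fifth line is the transition from n = n_f + 5 to n_f.
The Lyman series has all transitions ending at n_f = 1.

For H, the fifth line (ε-line) is the jump from n = 6 to n = 1:
E_6 = -13.6057 / 6² = -0.37793611 eV
E_1 = -13.6057 / 1² = -13.60570000 eV
ΔE = E_6 - E_1 = 13.22776389 eV

λ = hc/E = 1239.84 eV·nm / 13.22776389 eV
λ = 93.730128 nm

This is the ε-line of the Lyman series in H.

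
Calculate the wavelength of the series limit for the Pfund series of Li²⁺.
253.129 nm

The series limit corresponds to the transition from n = ∞ to n = 5.
This is the highest energy (shortest wavelength) transition in the Pfund series.

E_∞ = 0 eV
E_5 = -13.6057 × 3² / 5² = -4.8980520 eV

Energy at series limit:
ΔE = E_∞ - E_5 = 0 - (-4.8980520) = 4.8980520 eV
λ = hc/E = 1239.84 eV·nm / 4.8980520 eV = 253.129 nm

This energy equals the ionization energy from the n = 5 state of Li²⁺.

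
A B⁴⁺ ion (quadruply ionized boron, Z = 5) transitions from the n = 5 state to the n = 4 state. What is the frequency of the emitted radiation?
1.85054e+15 Hz

First, find the transition energy:
E_5 = -13.6057 × 5² / 5² = -13.60570000 eV
E_4 = -13.6057 × 5² / 4² = -21.25890625 eV
|ΔE| = |E_4 - E_5| = 7.65320625 eV

Convert to Joules: E = 7.65320625 eV × (1.602177 × 10⁻¹⁹ J/eV) = 1.2261791e-18 J

Using E = hf:
f = E/h = 1.2261791e-18 J / (6.62607 × 10⁻³⁴ J·s)
f = 1.85054e+15 Hz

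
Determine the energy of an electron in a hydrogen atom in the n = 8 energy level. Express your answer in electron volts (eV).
-0.21 eV

The energy levels of a hydrogen-like atom are given by:
E_n = -13.6057 eV / n²

For n = 8:
E_8 = -13.6057 eV / 8²
E_8 = -13.6057 eV / 64
E_8 = -0.21 eV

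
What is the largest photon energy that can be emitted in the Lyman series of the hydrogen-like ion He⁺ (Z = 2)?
54.42280 eV

The series limit corresponds to the transition from n = ∞ to n = 1.
This is the highest energy (shortest wavelength) transition in the Lyman series.

E_∞ = 0 eV
E_1 = -13.6057 × 2² / 1² = -54.42280 eV

Energy at series limit:
ΔE = E_∞ - E_1 = 0 - (-54.42280) = 54.42280 eV

This energy equals the ionization energy from the n = 1 state of He⁺.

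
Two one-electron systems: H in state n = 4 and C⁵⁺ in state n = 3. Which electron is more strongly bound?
C⁵⁺ at n = 3 (E = -54.42 eV)

Using E_n = -13.6057 Z² / n² eV:

H (Z = 1) at n = 4:
E = -13.6057 × 1² / 4² = -13.6057 × 1 / 16 = -0.85036 eV

C⁵⁺ (Z = 6) at n = 3:
E = -13.6057 × 6² / 3² = -13.6057 × 36 / 9 = -54.42280 eV

Since -54.42280 eV < -0.85036 eV,
C⁵⁺ at n = 3 is more tightly bound (requires more energy to ionize).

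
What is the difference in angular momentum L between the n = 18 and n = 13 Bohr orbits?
5.27e-34 J·s (or 5ℏ)

In the Bohr model, L_n = nℏ where ℏ = 1.0546e-34 J·s.

L_18 = 18ℏ = 1.8983e-33 J·s
L_13 = 13ℏ = 1.3710e-33 J·s

ΔL = L_18 - L_13 = (18 - 13)ℏ = 5ℏ
ΔL = 5 × 1.0546e-34 J·s = 5.27e-34 J·s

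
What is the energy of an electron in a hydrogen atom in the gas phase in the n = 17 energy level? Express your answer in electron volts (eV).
-0.047 eV

The energy levels of a hydrogen-like atom are given by:
E_n = -13.6057 eV / n²

For n = 17:
E_17 = -13.6057 eV / 17²
E_17 = -13.6057 eV / 289
E_17 = -0.047 eV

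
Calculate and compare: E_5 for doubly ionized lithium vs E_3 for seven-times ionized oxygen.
O⁷⁺ at n = 3 (E = -96.75164 eV)

Using E_n = -13.6057 Z² / n² eV:

Li²⁺ (Z = 3) at n = 5:
E = -13.6057 × 3² / 5² = -13.6057 × 9 / 25 = -4.89805200 eV

O⁷⁺ (Z = 8) at n = 3:
E = -13.6057 × 8² / 3² = -13.6057 × 64 / 9 = -96.75164444 eV

Since -96.75164444 eV < -4.89805200 eV,
O⁷⁺ at n = 3 is more tightly bound (requires more energy to ionize).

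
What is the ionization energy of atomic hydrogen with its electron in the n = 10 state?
0.136 eV

The ionization energy is the energy needed to remove the electron completely (n → ∞).

For hydrogen, E_n = -13.6057 eV / n².

At n = 10: E_10 = -13.6057 / 10² = -0.136057 eV
At n = ∞: E_∞ = 0 eV

Ionization energy = E_∞ - E_10 = 0 - (-0.136057) = 0.136057 eV
Ionization energy ≈ 0.136 eV

This is also called the binding energy of the electron in state n = 10.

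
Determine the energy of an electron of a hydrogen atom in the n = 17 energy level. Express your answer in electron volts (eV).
-0.047 eV

The energy levels of a hydrogen-like atom are given by:
E_n = -13.6057 eV / n²

For n = 17:
E_17 = -13.6057 eV / 17²
E_17 = -13.6057 eV / 289
E_17 = -0.047 eV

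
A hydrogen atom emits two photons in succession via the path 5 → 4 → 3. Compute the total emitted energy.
0.967516 eV

The energy levels of hydrogen are E_n = -13.6057 / n² eV.

First transition (5 → 4):
ΔE₁ = |E_4 - E_5|
ΔE₁ = |-0.850356250000 - (-0.544228000000)| = 0.306128250 eV

Second transition (4 → 3):
ΔE₂ = |E_3 - E_4|
ΔE₂ = |-1.511744444444 - (-0.850356250000)| = 0.661388194 eV

Total energy released:
E_total = ΔE₁ + ΔE₂ = 0.306128250 + 0.661388194 = 0.967516 eV

Note: This equals the direct transition 5 → 3: 0.967516 eV ✓
Energy is conserved regardless of the path taken.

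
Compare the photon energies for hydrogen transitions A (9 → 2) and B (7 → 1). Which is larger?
7 → 1

Calculate the energy for each transition:

Transition 9 → 2:
ΔE₁ = |E_2 - E_9| = |-13.6057/2² - (-13.6057/9²)|
ΔE₁ = |-3.40142500 - (-0.16797160)| = 3.23345 eV

Transition 7 → 1:
ΔE₂ = |E_1 - E_7| = |-13.6057/1² - (-13.6057/7²)|
ΔE₂ = |-13.60570000 - (-0.27766735)| = 13.32803 eV

Since 13.32803 eV > 3.23345 eV, the transition 7 → 1 emits the more energetic photon.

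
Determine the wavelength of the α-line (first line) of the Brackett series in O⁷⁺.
63.282301 nm

The longest wavelength corresponds to the smallest energy transition in the series.
The Brackett series has all transitions ending at n_f = 4.

For O⁷⁺ (Z = 8), the first line (α-line) is the jump from n = 5 to n = 4:
E_5 = -13.6057 × 8² / 5² = -34.83059200 eV
E_4 = -13.6057 × 8² / 4² = -54.42280000 eV
ΔE = E_5 - E_4 = 19.59220800 eV

λ = hc/E = 1239.84 eV·nm / 19.59220800 eV
λ = 63.282301 nm

This is the α-line of the Brackett series in O⁷⁺.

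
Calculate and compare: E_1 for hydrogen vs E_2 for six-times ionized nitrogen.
N⁶⁺ at n = 2 (E = -166.66983 eV)

Using E_n = -13.6057 Z² / n² eV:

H (Z = 1) at n = 1:
E = -13.6057 × 1² / 1² = -13.6057 × 1 / 1 = -13.60570000 eV

N⁶⁺ (Z = 7) at n = 2:
E = -13.6057 × 7² / 2² = -13.6057 × 49 / 4 = -166.66982500 eV

Since -166.66982500 eV < -13.60570000 eV,
N⁶⁺ at n = 2 is more tightly bound (requires more energy to ionize).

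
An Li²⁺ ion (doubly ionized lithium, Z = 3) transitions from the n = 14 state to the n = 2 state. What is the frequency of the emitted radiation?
7.2511e+15 Hz

First, find the transition energy:
E_14 = -13.6057 × 3² / 14² = -0.624752 eV
E_2 = -13.6057 × 3² / 2² = -30.612825 eV
|ΔE| = |E_2 - E_14| = 29.988073 eV

Convert to Joules: E = 29.988073 eV × (1.602177 × 10⁻¹⁹ J/eV) = 4.804620e-18 J

Using E = hf:
f = E/h = 4.804620e-18 J / (6.62607 × 10⁻³⁴ J·s)
f = 7.2511e+15 Hz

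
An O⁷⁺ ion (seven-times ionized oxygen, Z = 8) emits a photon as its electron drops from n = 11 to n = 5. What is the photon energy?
27.6342 eV

The energy levels are E_n = -13.6057 Z² eV / n².

Energy at n = 11: E_11 = -13.6057 × 8² / 11² = -7.1964033 eV
Energy at n = 5: E_5 = -13.6057 × 8² / 5² = -34.8305920 eV

For emission (electron falling to lower state), the photon energy is:
E_photon = E_11 - E_5 = |-7.1964033 - (-34.8305920)|
E_photon = 27.6342 eV

This energy is carried away by the emitted photon.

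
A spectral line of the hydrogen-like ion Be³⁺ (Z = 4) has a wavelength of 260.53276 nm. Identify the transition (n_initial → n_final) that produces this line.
n = 13 → n = 6

First, find the photon energy from the wavelength (hc = 1239.84 eV·nm):
E = hc/λ = 1239.84 eV·nm / 260.53276 nm = 4.7588641 eV

The energy levels of Be³⁺ satisfy E_n = -13.6057 × 4² / n² eV, so an emission n_i → n_f releases
ΔE = 13.6057 × 4² × (1/n_f² − 1/n_i²) eV.

Setting ΔE equal to the photon energy:
1/n_f² − 1/n_i² = 4.7588641 / (13.6057 × 4²) = 0.021860618

Since 1/n_i² must be positive, we need 1/n_f² > 0.021860618, i.e. n_f ≤ 6. For each allowed n_f, solve n_i = (1/n_f² − 0.021860618)^(−1/2) and check whether it is a whole number:
  n_f = 1: 1/n_i² = 1.000000000 − 0.021860618 = 0.978139382 → n_i = 1.011  (not an integer) ✗
  n_f = 2: 1/n_i² = 0.250000000 − 0.021860618 = 0.228139382 → n_i = 2.094  (not an integer) ✗
  n_f = 3: 1/n_i² = 0.111111111 − 0.021860618 = 0.089250493 → n_i = 3.347  (not an integer) ✗
  n_f = 4: 1/n_i² = 0.062500000 − 0.021860618 = 0.040639382 → n_i = 4.961  (not an integer) ✗
  n_f = 5: 1/n_i² = 0.040000000 − 0.021860618 = 0.018139382 → n_i = 7.425  (not an integer) ✗
  n_f = 6: 1/n_i² = 0.027777778 − 0.021860618 = 0.005917160 → n_i = 13.000  → integer, n_i = 13 ✓

Only n_f = 6 gives an integer upper level, n_i = 13.

The transition is from n = 13 to n = 6 (emission).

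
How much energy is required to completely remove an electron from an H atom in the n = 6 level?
0.378 eV

The ionization energy is the energy needed to remove the electron completely (n → ∞).

For hydrogen, E_n = -13.6057 eV / n².

At n = 6: E_6 = -13.6057 / 6² = -0.377936 eV
At n = ∞: E_∞ = 0 eV

Ionization energy = E_∞ - E_6 = 0 - (-0.377936) = 0.377936 eV
Ionization energy ≈ 0.378 eV

This is also called the binding energy of the electron in state n = 6.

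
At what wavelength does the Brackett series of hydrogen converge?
1458.024 nm

The series limit corresponds to the transition from n = ∞ to n = 4.
This is the highest energy (shortest wavelength) transition in the Brackett series.

E_∞ = 0 eV
E_4 = -13.6057 / 4² = -0.850356250 eV

Energy at series limit:
ΔE = E_∞ - E_4 = 0 - (-0.850356250) = 0.850356250 eV
λ = hc/E = 1239.84 eV·nm / 0.850356250 eV = 1458.024 nm

This energy equals the ionization energy from the n = 4 state of hydrogen.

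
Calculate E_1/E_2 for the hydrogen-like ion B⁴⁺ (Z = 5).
4.00000

Using E_n = -13.6057 Z² / n² eV with Z = 5:

E_1 = -13.6057 × 5² / 1² = -340.1425 / 1 = -340.14250000000 eV
E_2 = -13.6057 × 5² / 2² = -340.1425 / 4 = -85.03562500000 eV

The ratio is:
E_1/E_2 = (-340.14250000000) / (-85.03562500000)
E_1/E_2 = (-340.1425/1) / (-340.1425/4)
E_1/E_2 = 4/1
E_1/E_2 = 4.00000
(Note: the Z² factors cancel in the ratio.)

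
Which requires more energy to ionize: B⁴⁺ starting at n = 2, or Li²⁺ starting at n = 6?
B⁴⁺ at n = 2 (E = -85.04 eV)

Using E_n = -13.6057 Z² / n² eV:

B⁴⁺ (Z = 5) at n = 2:
E = -13.6057 × 5² / 2² = -13.6057 × 25 / 4 = -85.03563 eV

Li²⁺ (Z = 3) at n = 6:
E = -13.6057 × 3² / 6² = -13.6057 × 9 / 36 = -3.40143 eV

Since -85.03563 eV < -3.40143 eV,
B⁴⁺ at n = 2 is more tightly bound (requires more energy to ionize).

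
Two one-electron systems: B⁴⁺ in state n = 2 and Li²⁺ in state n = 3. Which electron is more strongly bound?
B⁴⁺ at n = 2 (E = -85.035625 eV)

Using E_n = -13.6057 Z² / n² eV:

B⁴⁺ (Z = 5) at n = 2:
E = -13.6057 × 5² / 2² = -13.6057 × 25 / 4 = -85.035625000 eV

Li²⁺ (Z = 3) at n = 3:
E = -13.6057 × 3² / 3² = -13.6057 × 9 / 9 = -13.605700000 eV

Since -85.035625000 eV < -13.605700000 eV,
B⁴⁺ at n = 2 is more tightly bound (requires more energy to ionize).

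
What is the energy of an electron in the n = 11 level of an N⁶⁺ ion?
-5.509746 eV

For hydrogen-like ions, the energy levels scale with Z²:
E_n = -13.6057 Z² / n² eV

For N⁶⁺ (Z = 7) at n = 11:
E_11 = -13.6057 × 7² / 11²
E_11 = -13.6057 × 49 / 121
E_11 = -666.6793 / 121
E_11 = -5.509746 eV

The energy is 49 times more negative than hydrogen at the same n due to the stronger nuclear charge.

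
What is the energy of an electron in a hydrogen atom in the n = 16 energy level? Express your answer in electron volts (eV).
-0.05315 eV

The energy levels of a hydrogen-like atom are given by:
E_n = -13.6057 eV / n²

For n = 16:
E_16 = -13.6057 eV / 16²
E_16 = -13.6057 eV / 256
E_16 = -0.05315 eV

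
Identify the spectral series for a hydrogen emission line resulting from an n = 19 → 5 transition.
Pfund series

The spectral series in hydrogen are named based on the final (lower) energy level:
- Lyman series: n_final = 1 (ultraviolet)
- Balmer series: n_final = 2 (visible/near-UV)
- Paschen series: n_final = 3 (infrared)
- Brackett series: n_final = 4 (infrared)
- Pfund series: n_final = 5 (far infrared)

Since this transition ends at n = 5, it belongs to the Pfund series.

For reference, this 19 → 5 line has photon energy
ΔE = 13.6057 eV × (1/5² - 1/19²) = 0.50653908033 eV,
corresponding to wavelength λ = hc/ΔE = 1239.84 eV·nm / 0.50653908033 eV = 2447.66899 nm in the far infrared region.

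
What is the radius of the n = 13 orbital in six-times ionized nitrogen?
1.2776 nm (or 12.7758 Å)

The Bohr radius formula is:
r_n = n² a₀ / Z

where a₀ = 0.0529177 nm is the Bohr radius.

For N⁶⁺ (Z = 7) at n = 13:
r_13 = 13² × 0.0529177 nm / 7
r_13 = 169 × 0.0529177 nm / 7
r_13 = 8.94309 nm / 7
r_13 = 1.2776 nm

The electron orbits at approximately 1.2776 nm from the nucleus.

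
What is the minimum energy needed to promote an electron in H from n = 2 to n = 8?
3.188836 eV

The energy levels of a hydrogen-like atom are E_n = -13.6057 eV / n².

Energy at n = 2: E_2 = -13.6057 / 2² = -3.401425000 eV
Energy at n = 8: E_8 = -13.6057 / 8² = -0.212589063 eV

The excitation energy is the difference:
ΔE = E_8 - E_2
ΔE = -0.212589063 - (-3.401425000)
ΔE = 3.188836 eV

Since this is positive, energy must be absorbed (photon absorption).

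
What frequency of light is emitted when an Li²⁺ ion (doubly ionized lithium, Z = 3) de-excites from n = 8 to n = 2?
6.94e+15 Hz

First, find the transition energy:
E_8 = -13.6057 × 3² / 8² = -1.9133016 eV
E_2 = -13.6057 × 3² / 2² = -30.6128250 eV
|ΔE| = |E_2 - E_8| = 28.6995234 eV

Convert to Joules: E = 28.6995234 eV × (1.602177 × 10⁻¹⁹ J/eV) = 4.5982e-18 J

Using E = hf:
f = E/h = 4.5982e-18 J / (6.62607 × 10⁻³⁴ J·s)
f = 6.94e+15 Hz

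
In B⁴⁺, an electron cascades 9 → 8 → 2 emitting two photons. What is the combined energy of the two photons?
80.836 eV

The energy levels of B⁴⁺ are E_n = -13.6057 × 5² / n² eV.

First transition (9 → 8):
ΔE₁ = |E_8 - E_9|
ΔE₁ = |-5.314726563 - (-4.199290123)| = 1.115436 eV

Second transition (8 → 2):
ΔE₂ = |E_2 - E_8|
ΔE₂ = |-85.035625000 - (-5.314726563)| = 79.720898 eV

Total energy released:
E_total = ΔE₁ + ΔE₂ = 1.115436 + 79.720898 = 80.836 eV

Note: This equals the direct transition 9 → 2: 80.836 eV ✓
Energy is conserved regardless of the path taken.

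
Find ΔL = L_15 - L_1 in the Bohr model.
1.4764e-33 J·s (or 14ℏ)

In the Bohr model, L_n = nℏ where ℏ = 1.054572e-34 J·s.

L_15 = 15ℏ = 1.581858e-33 J·s
L_1 = 1ℏ = 1.054572e-34 J·s

ΔL = L_15 - L_1 = (15 - 1)ℏ = 14ℏ
ΔL = 14 × 1.054572e-34 J·s = 1.4764e-33 J·s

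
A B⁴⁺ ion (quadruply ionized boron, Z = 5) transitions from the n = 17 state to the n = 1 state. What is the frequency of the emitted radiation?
8.196e+16 Hz

First, find the transition energy:
E_17 = -13.6057 × 5² / 17² = -1.17696367 eV
E_1 = -13.6057 × 5² / 1² = -340.14250000 eV
|ΔE| = |E_1 - E_17| = 338.96553633 eV

Convert to Joules: E = 338.96553633 eV × (1.602177 × 10⁻¹⁹ J/eV) = 5.43083e-17 J

Using E = hf:
f = E/h = 5.43083e-17 J / (6.62607 × 10⁻³⁴ J·s)
f = 8.196e+16 Hz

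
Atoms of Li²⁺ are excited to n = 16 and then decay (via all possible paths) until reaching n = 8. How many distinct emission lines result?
36

The electron can occupy levels n = 8, 9, ..., 16 during de-excitation — that is m = 16 - 8 + 1 = 9 distinct levels.

The number of distinct spectral lines equals the number of ways to choose 2 of these m levels (each pair gives one possible emission transition):

Number of lines = m(m-1)/2 = 9×8/2 = 36

These correspond to all possible transitions between the 9 levels:
16 → 15, 16 → 14, 16 → 13, 16 → 12, 16 → 11, 16 → 10, 16 → 9, 16 → 8...

Each transition produces a photon with a unique energy (and thus wavelength). This count does not depend on Z.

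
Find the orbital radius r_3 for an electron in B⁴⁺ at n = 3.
0.09525 nm (or 0.95252 Å)

The Bohr radius formula is:
r_n = n² a₀ / Z

where a₀ = 0.05291772 nm is the Bohr radius.

For B⁴⁺ (Z = 5) at n = 3:
r_3 = 3² × 0.05291772 nm / 5
r_3 = 9 × 0.05291772 nm / 5
r_3 = 0.476259 nm / 5
r_3 = 0.09525 nm

The electron orbits at approximately 0.09525 nm from the nucleus.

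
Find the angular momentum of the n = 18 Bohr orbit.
1.89823e-33 J·s (or 18ℏ)

In the Bohr model, angular momentum is quantized:
L = nℏ

where ℏ = h/(2π) = 1.0545718e-34 J·s

For n = 18:
L = 18 × 1.0545718e-34 J·s
L = 1.89823e-33 J·s

This can also be written as L = 18ℏ.
The angular momentum is an integer multiple of the reduced Planck constant.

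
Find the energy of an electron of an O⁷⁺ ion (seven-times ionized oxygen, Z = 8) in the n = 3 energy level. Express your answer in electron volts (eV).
-96.75 eV

The energy levels of a hydrogen-like atom are given by:
E_n = -13.6057 Z² / n² eV  (with Z = 8 for O⁷⁺)

For n = 3:
E_3 = -13.6057 × 8² / 3²
E_3 = -13.6057 × 64 / 9
E_3 = -96.75 eV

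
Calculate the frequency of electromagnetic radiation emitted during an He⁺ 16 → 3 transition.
1.411e+15 Hz

First, find the transition energy:
E_16 = -13.6057 × 2² / 16² = -0.212589 eV
E_3 = -13.6057 × 2² / 3² = -6.046978 eV
|ΔE| = |E_3 - E_16| = 5.834389 eV

Convert to Joules: E = 5.834389 eV × (1.602177 × 10⁻¹⁹ J/eV) = 9.34772e-19 J

Using E = hf:
f = E/h = 9.34772e-19 J / (6.62607 × 10⁻³⁴ J·s)
f = 1.411e+15 Hz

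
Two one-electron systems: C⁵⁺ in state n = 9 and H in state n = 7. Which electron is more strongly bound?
C⁵⁺ at n = 9 (E = -6.04698 eV)

Using E_n = -13.6057 Z² / n² eV:

C⁵⁺ (Z = 6) at n = 9:
E = -13.6057 × 6² / 9² = -13.6057 × 36 / 81 = -6.04697778 eV

H (Z = 1) at n = 7:
E = -13.6057 × 1² / 7² = -13.6057 × 1 / 49 = -0.27766735 eV

Since -6.04697778 eV < -0.27766735 eV,
C⁵⁺ at n = 9 is more tightly bound (requires more energy to ionize).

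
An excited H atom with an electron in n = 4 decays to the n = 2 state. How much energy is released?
2.55107 eV

The energy levels are E_n = -13.6057 eV / n².

Energy at n = 4: E_4 = -13.6057 / 4² = -0.85035625 eV
Energy at n = 2: E_2 = -13.6057 / 2² = -3.40142500 eV

For emission (electron falling to lower state), the photon energy is:
E_photon = E_4 - E_2 = |-0.85035625 - (-3.40142500)|
E_photon = 2.55107 eV

This energy is carried away by the emitted photon.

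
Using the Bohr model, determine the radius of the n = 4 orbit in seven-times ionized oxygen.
0.10584 nm (or 1.05836 Å)

The Bohr radius formula is:
r_n = n² a₀ / Z

where a₀ = 0.05291772 nm is the Bohr radius.

For O⁷⁺ (Z = 8) at n = 4:
r_4 = 4² × 0.05291772 nm / 8
r_4 = 16 × 0.05291772 nm / 8
r_4 = 0.846684 nm / 8
r_4 = 0.10584 nm

The electron orbits at approximately 0.10584 nm from the nucleus.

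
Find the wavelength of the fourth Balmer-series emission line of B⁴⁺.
16.4028 nm

The lines of a series are numbered from the longest wavelength (smallest ΔE) outward; the fourth line is the transition from n = n_f + 4 to n_f.
The Balmer series has all transitions ending at n_f = 2.

For B⁴⁺ (Z = 5), the fourth line (δ-line) is the jump from n = 6 to n = 2:
E_6 = -13.6057 × 5² / 6² = -9.448403 eV
E_2 = -13.6057 × 5² / 2² = -85.035625 eV
ΔE = E_6 - E_2 = 75.587222 eV

λ = hc/E = 1239.84 eV·nm / 75.587222 eV
λ = 16.4028 nm

This is the δ-line of the Balmer series in B⁴⁺.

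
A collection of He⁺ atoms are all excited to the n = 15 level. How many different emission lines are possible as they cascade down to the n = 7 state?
36

The electron can occupy levels n = 7, 8, ..., 15 during de-excitation — that is m = 15 - 7 + 1 = 9 distinct levels.

The number of distinct spectral lines equals the number of ways to choose 2 of these m levels (each pair gives one possible emission transition):

Number of lines = m(m-1)/2 = 9×8/2 = 36

These correspond to all possible transitions between the 9 levels:
15 → 14, 15 → 13, 15 → 12, 15 → 11, 15 → 10, 15 → 9, 15 → 8, 15 → 7...

Each transition produces a photon with a unique energy (and thus wavelength). This count does not depend on Z.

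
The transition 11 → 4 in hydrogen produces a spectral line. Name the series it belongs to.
Brackett series

The spectral series in hydrogen are named based on the final (lower) energy level:
- Lyman series: n_final = 1 (ultraviolet)
- Balmer series: n_final = 2 (visible/near-UV)
- Paschen series: n_final = 3 (infrared)
- Brackett series: n_final = 4 (infrared)
- Pfund series: n_final = 5 (far infrared)

Since this transition ends at n = 4, it belongs to the Brackett series.

For reference, this 11 → 4 line has photon energy
ΔE = 13.6057 eV × (1/4² - 1/11²) = 0.7379124483 eV,
corresponding to wavelength λ = hc/ΔE = 1239.84 eV·nm / 0.7379124483 eV = 1680.1993 nm in the infrared region.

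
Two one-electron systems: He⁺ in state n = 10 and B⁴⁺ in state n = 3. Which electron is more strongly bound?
B⁴⁺ at n = 3 (E = -37.7936 eV)

Using E_n = -13.6057 Z² / n² eV:

He⁺ (Z = 2) at n = 10:
E = -13.6057 × 2² / 10² = -13.6057 × 4 / 100 = -0.5442280 eV

B⁴⁺ (Z = 5) at n = 3:
E = -13.6057 × 5² / 3² = -13.6057 × 25 / 9 = -37.7936111 eV

Since -37.7936111 eV < -0.5442280 eV,
B⁴⁺ at n = 3 is more tightly bound (requires more energy to ionize).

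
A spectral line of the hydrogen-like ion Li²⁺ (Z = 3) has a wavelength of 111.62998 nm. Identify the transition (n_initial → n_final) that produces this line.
n = 7 → n = 3

First, find the photon energy from the wavelength (hc = 1239.84 eV·nm):
E = hc/λ = 1239.84 eV·nm / 111.62998 nm = 11.106694 eV

The energy levels of Li²⁺ satisfy E_n = -13.6057 × 3² / n² eV, so an emission n_i → n_f releases
ΔE = 13.6057 × 3² × (1/n_f² − 1/n_i²) eV.

Setting ΔE equal to the photon energy:
1/n_f² − 1/n_i² = 11.106694 / (13.6057 × 3²) = 0.090702949

Since 1/n_i² must be positive, we need 1/n_f² > 0.090702949, i.e. n_f ≤ 3. For each allowed n_f, solve n_i = (1/n_f² − 0.090702949)^(−1/2) and check whether it is a whole number:
  n_f = 1: 1/n_i² = 1.000000000 − 0.090702949 = 0.909297051 → n_i = 1.049  (not an integer) ✗
  n_f = 2: 1/n_i² = 0.250000000 − 0.090702949 = 0.159297051 → n_i = 2.506  (not an integer) ✗
  n_f = 3: 1/n_i² = 0.111111111 − 0.090702949 = 0.020408162 → n_i = 7.000  → integer, n_i = 7 ✓

Only n_f = 3 gives an integer upper level, n_i = 7.

The transition is from n = 7 to n = 3 (emission).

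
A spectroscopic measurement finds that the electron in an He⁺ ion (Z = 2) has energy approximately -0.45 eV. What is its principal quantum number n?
n = 11

The exact energy levels follow E_n = -13.6057 Z² / n² eV with Z = 2.

The measured value (-0.45 eV) is reported to only 2 significant figures, so we must test candidate n values and see which one matches to that precision.

Candidate energies:
  n = 9:  E = -13.6057 × 2² / 9² = -0.67189 eV
  n = 10:  E = -13.6057 × 2² / 10² = -0.54423 eV
  n = 11:  E = -13.6057 × 2² / 11² = -0.44978 eV  ← matches
  n = 12:  E = -13.6057 × 2² / 12² = -0.37794 eV
  n = 13:  E = -13.6057 × 2² / 13² = -0.32203 eV

Checking against the measurement of -0.45 eV (2 sig figs), only n = 11 agrees:
E_11 = -0.44978 eV, which rounds to -0.45 eV ✓

Therefore n = 11.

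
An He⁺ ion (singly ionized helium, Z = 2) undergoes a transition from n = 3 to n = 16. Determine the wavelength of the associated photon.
212.51 nm

First, find the transition energy using E_n = -13.6057 Z² / n² eV:
E_3 = -13.6057 × 2² / 3² = -6.046978 eV
E_16 = -13.6057 × 2² / 16² = -0.212589 eV

Photon energy: |ΔE| = |E_16 - E_3| = 5.834389 eV

Convert to wavelength using E = hc/λ with hc = 1239.84 eV·nm:
λ = hc/E = 1239.84 eV·nm / 5.834389 eV
λ = 212.51 nm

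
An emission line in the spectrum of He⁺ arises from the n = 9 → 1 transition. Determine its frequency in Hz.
1.29969e+16 Hz

First, find the transition energy:
E_9 = -13.6057 × 2² / 9² = -0.6718864 eV
E_1 = -13.6057 × 2² / 1² = -54.4228000 eV
|ΔE| = |E_1 - E_9| = 53.7509136 eV

Convert to Joules: E = 53.7509136 eV × (1.602177 × 10⁻¹⁹ J/eV) = 8.6118477e-18 J

Using E = hf:
f = E/h = 8.6118477e-18 J / (6.62607 × 10⁻³⁴ J·s)
f = 1.29969e+16 Hz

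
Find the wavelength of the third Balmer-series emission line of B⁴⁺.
17.357431 nm

The lines of a series are numbered from the longest wavelength (smallest ΔE) outward; the third line is the transition from n = n_f + 3 to n_f.
The Balmer series has all transitions ending at n_f = 2.

For B⁴⁺ (Z = 5), the third line (γ-line) is the jump from n = 5 to n = 2:
E_5 = -13.6057 × 5² / 5² = -13.60570000 eV
E_2 = -13.6057 × 5² / 2² = -85.03562500 eV
ΔE = E_5 - E_2 = 71.42992500 eV

λ = hc/E = 1239.84 eV·nm / 71.42992500 eV
λ = 17.357431 nm

This is the γ-line of the Balmer series in B⁴⁺.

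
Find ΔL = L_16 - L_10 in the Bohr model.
6.327e-34 J·s (or 6ℏ)

In the Bohr model, L_n = nℏ where ℏ = 1.05457e-34 J·s.

L_16 = 16ℏ = 1.68731e-33 J·s
L_10 = 10ℏ = 1.05457e-33 J·s

ΔL = L_16 - L_10 = (16 - 10)ℏ = 6ℏ
ΔL = 6 × 1.05457e-34 J·s = 6.327e-34 J·s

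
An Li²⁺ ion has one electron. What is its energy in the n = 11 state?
-1.012 eV

For hydrogen-like ions, the energy levels scale with Z²:
E_n = -13.6057 Z² / n² eV

For Li²⁺ (Z = 3) at n = 11:
E_11 = -13.6057 × 3² / 11²
E_11 = -13.6057 × 9 / 121
E_11 = -122.4513 / 121
E_11 = -1.012 eV

The energy is 9 times more negative than hydrogen at the same n due to the stronger nuclear charge.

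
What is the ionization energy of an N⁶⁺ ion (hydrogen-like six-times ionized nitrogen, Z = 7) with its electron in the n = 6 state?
18.5189 eV

The ionization energy is the energy needed to remove the electron completely (n → ∞).

For a hydrogen-like ion with Z = 7, E_n = -13.6057 Z² / n² eV.

At n = 6: E_6 = -13.6057 × 7² / 6² = -18.5188694 eV
At n = ∞: E_∞ = 0 eV

Ionization energy = E_∞ - E_6 = 0 - (-18.5188694) = 18.5188694 eV
Ionization energy ≈ 18.5189 eV

This is also called the binding energy of the electron in state n = 6.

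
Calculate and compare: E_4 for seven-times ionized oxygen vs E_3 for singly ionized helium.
O⁷⁺ at n = 4 (E = -54.423 eV)

Using E_n = -13.6057 Z² / n² eV:

O⁷⁺ (Z = 8) at n = 4:
E = -13.6057 × 8² / 4² = -13.6057 × 64 / 16 = -54.422800 eV

He⁺ (Z = 2) at n = 3:
E = -13.6057 × 2² / 3² = -13.6057 × 4 / 9 = -6.046978 eV

Since -54.422800 eV < -6.046978 eV,
O⁷⁺ at n = 4 is more tightly bound (requires more energy to ionize).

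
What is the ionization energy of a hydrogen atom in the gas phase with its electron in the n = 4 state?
0.85036 eV

The ionization energy is the energy needed to remove the electron completely (n → ∞).

For hydrogen, E_n = -13.6057 eV / n².

At n = 4: E_4 = -13.6057 / 4² = -0.85035625 eV
At n = ∞: E_∞ = 0 eV

Ionization energy = E_∞ - E_4 = 0 - (-0.85035625) = 0.85035625 eV
Ionization energy ≈ 0.85036 eV

This is also called the binding energy of the electron in state n = 4.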